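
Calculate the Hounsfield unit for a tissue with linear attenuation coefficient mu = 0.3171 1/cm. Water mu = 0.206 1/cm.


HU = ((mu_tissue - mu_water) / mu_water) * 1000
HU = ((0.3171 - 0.206) / 0.206) * 1000
HU = 539.3


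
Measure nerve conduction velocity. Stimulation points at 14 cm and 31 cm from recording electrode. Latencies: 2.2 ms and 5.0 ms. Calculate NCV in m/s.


Distance = (31 - 14) / 100 = 0.17 m
dt = (5.0 - 2.2) / 1000 = 0.0028 s
NCV = dist / dt = 60.71 m/s


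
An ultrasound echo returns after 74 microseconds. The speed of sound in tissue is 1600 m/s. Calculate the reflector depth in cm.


depth = c * t / 2
t = 74 us = 7.4000e-05 s
depth = 1600 * 7.4000e-05 / 2
depth = 0.0592 m = 5.92 cm


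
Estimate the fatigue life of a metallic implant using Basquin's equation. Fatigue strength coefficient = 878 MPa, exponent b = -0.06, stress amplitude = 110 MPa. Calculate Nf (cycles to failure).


sigma_a = sigma_f' * (2Nf)^b
2Nf = (sigma_a/sigma_f')^(1/b)
2Nf = (110/878)^(1/-0.06)
2Nf = 1.0840031e+15
Nf = 5.4200e+14


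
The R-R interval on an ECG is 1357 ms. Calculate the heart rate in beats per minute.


HR = 60 / RR_interval(s)
RR = 1357 ms = 1.357 s
HR = 60 / 1.357 = 44.22 bpm


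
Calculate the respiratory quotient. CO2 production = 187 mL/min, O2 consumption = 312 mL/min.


RQ = VCO2 / VO2
RQ = 187 / 312
RQ = 0.5994


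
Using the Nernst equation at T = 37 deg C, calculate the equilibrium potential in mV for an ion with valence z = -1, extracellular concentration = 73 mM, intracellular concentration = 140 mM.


E = (RT/(zF)) * ln(C_out/C_in)
T = 37 + 273.15 = 310.15 K
E = (8.314 * 310.15 / (-1 * 96485)) * ln(73/140)
E = 17.4 mV


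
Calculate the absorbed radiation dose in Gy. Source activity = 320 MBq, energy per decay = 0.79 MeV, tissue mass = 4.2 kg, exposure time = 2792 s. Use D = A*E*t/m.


A = 320 MBq = 3.2000e+08 Bq
E = 0.79 MeV = 1.26558e-13 J
D = A*E*t/m = 3.2000e+08*1.26558e-13*2792/4.2
D = 0.02692 Gy


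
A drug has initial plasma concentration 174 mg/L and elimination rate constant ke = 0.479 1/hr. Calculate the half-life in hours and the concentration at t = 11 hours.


t_half = ln(2) / ke = 0.693147 / 0.479 = 1.447 hr
C(t) = C0 * exp(-ke*t) = 174 * exp(-0.479*11)
C(11) = 0.8959 mg/L


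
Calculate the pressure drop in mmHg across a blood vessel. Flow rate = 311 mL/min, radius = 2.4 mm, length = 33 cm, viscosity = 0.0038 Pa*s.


dP = 8*mu*L*Q / (pi*r^4)
Q = 311 mL/min = 5.18333e-06 m^3/s
dP = 498.886 Pa = 498.886 / 133.322 mmHg = 3.742 mmHg


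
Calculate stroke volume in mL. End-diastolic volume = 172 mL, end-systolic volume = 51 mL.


SV = EDV - ESV
SV = 172 - 51
SV = 121 mL


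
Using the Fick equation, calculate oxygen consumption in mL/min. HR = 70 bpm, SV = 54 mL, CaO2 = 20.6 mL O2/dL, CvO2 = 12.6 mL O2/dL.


CO = HR*SV = 70*54/1000 = 3.78 L/min
a-v O2 diff = 20.6 - 12.6 = 8 mL/dL
VO2 = CO * (CaO2-CvO2) * 10 dL/L
VO2 = 3.78 * 8 * 10
VO2 = 302.4 mL/min


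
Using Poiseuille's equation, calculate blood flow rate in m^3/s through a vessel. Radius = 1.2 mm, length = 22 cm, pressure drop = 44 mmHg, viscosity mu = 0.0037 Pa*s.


Q = pi*r^4*dP / (8*mu*L)
r = 0.0012 m, L = 0.22 m
dP = 44 mmHg = 5866.168 Pa
Q = 5.8683e-06 m^3/s


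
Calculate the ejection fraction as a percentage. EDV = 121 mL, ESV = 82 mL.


SV = EDV - ESV = 121 - 82 = 39 mL
EF = SV/EDV * 100 = 39/121 * 100
EF = 32.23%


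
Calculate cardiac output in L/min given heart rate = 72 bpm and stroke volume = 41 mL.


CO = HR * SV
CO = 72 * 41 / 1000
CO = 2.952 L/min


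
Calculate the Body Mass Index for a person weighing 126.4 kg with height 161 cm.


BMI = weight / height^2
height = 161 cm = 1.61 m
BMI = 126.4 / 1.61^2
BMI = 48.76 kg/m^2


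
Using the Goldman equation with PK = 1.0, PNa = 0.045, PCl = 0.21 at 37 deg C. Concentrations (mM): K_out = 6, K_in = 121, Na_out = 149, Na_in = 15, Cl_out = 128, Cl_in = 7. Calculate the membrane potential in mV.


Vm = (RT/F)*ln((PK*Ko + PNa*Nao + PCl*Cli)/(PK*Ki + PNa*Nai + PCl*Clo))
Numer = 14.175, Denom = 148.555
Vm = -62.79 mV


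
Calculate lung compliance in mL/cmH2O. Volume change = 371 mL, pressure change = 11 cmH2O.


C = dV / dP
C = 371 / 11
C = 33.73 mL/cmH2O


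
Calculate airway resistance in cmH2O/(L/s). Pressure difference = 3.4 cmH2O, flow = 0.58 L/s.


R = dP / flow
R = 3.4 / 0.58
R = 5.862 cmH2O/(L/s)


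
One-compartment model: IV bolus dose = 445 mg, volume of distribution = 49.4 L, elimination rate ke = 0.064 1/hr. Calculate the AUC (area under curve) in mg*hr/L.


C0 = Dose/Vd = 445/49.4 = 9.0081 mg/L
AUC = C0/ke = 9.0081/0.064
AUC = 140.8 mg*hr/L


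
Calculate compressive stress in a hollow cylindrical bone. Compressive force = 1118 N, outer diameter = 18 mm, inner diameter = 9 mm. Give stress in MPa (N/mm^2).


A = pi*(r_o^2 - r_i^2)
r_o = 9 mm, r_i = 4.5 mm
A = 190.852 mm^2
sigma = F/A = 1118 / 190.852
sigma = 5.858 MPa


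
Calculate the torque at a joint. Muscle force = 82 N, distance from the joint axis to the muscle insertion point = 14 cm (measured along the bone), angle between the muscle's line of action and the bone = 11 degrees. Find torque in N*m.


Torque = F * d * sin(theta)   (moment arm = d*sin(theta))
d = 14 cm = 0.14 m
Torque = 82 * 0.14 * sin(11)
Torque = 2.19 N*m


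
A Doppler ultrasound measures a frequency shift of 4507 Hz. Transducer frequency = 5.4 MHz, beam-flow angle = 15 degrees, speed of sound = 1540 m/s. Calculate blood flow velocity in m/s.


v = fd * c / (2 * f0 * cos(theta))
v = 4507 * 1540 / (2 * 5.4000e+06 * cos(15))
v = 0.6653 m/s


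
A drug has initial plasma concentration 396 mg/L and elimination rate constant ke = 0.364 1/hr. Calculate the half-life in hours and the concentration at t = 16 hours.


t_half = ln(2) / ke = 0.693147 / 0.364 = 1.904 hr
C(t) = C0 * exp(-ke*t) = 396 * exp(-0.364*16)
C(16) = 1.17 mg/L


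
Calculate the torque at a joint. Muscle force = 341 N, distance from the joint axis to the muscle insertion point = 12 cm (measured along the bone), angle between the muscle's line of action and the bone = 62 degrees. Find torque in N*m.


Torque = F * d * sin(theta)   (moment arm = d*sin(theta))
d = 12 cm = 0.12 m
Torque = 341 * 0.12 * sin(62)
Torque = 36.13 N*m


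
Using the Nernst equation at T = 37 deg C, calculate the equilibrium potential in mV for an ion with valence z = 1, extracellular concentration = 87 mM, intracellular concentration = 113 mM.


E = (RT/(zF)) * ln(C_out/C_in)
T = 37 + 273.15 = 310.15 K
E = (8.314 * 310.15 / (1 * 96485)) * ln(87/113)
E = -6.988 mV


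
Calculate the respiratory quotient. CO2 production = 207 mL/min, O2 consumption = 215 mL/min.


RQ = VCO2 / VO2
RQ = 207 / 215
RQ = 0.9628


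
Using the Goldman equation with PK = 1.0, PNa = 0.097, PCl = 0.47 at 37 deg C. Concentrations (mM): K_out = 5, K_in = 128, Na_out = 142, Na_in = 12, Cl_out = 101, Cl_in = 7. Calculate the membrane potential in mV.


Vm = (RT/F)*ln((PK*Ko + PNa*Nao + PCl*Cli)/(PK*Ki + PNa*Nai + PCl*Clo))
Numer = 22.064, Denom = 176.634
Vm = -55.59 mV


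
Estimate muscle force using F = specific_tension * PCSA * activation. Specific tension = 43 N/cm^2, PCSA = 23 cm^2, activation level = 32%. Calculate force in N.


F = sigma * PCSA * activation
F = 43 * 23 * 0.32
F = 316.5 N


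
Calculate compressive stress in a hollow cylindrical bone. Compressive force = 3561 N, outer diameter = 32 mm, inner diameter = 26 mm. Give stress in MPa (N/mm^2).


A = pi*(r_o^2 - r_i^2)
r_o = 16 mm, r_i = 13 mm
A = 273.319 mm^2
sigma = F/A = 3561 / 273.319
sigma = 13.03 MPa


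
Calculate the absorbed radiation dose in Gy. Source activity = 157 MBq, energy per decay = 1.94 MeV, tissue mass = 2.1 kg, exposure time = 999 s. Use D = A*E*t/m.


A = 157 MBq = 1.5700e+08 Bq
E = 1.94 MeV = 3.10788e-13 J
D = A*E*t/m = 1.5700e+08*3.10788e-13*999/2.1
D = 0.02321 Gy


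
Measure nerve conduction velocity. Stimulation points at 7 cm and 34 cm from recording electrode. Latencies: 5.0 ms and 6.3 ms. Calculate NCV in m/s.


Distance = (34 - 7) / 100 = 0.27 m
dt = (6.3 - 5.0) / 1000 = 0.0013 s
NCV = dist / dt = 207.7 m/s


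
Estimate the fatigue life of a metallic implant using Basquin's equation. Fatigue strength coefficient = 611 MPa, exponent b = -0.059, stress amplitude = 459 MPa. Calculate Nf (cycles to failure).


sigma_a = sigma_f' * (2Nf)^b
2Nf = (sigma_a/sigma_f')^(1/b)
2Nf = (459/611)^(1/-0.059)
2Nf = 127.51704
Nf = 63.76


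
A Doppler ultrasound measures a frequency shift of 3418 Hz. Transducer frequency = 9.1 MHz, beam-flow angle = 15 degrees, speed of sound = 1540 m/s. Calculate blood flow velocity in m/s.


v = fd * c / (2 * f0 * cos(theta))
v = 3418 * 1540 / (2 * 9.1000e+06 * cos(15))
v = 0.2994 m/s


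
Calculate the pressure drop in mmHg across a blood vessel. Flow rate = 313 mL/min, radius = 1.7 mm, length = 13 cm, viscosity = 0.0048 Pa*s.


dP = 8*mu*L*Q / (pi*r^4)
Q = 313 mL/min = 5.21667e-06 m^3/s
dP = 992.481 Pa = 992.481 / 133.322 mmHg = 7.444 mmHg


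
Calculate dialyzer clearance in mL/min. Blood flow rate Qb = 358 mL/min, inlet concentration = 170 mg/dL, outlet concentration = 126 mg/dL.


K = Qb * (Cb_in - Cb_out) / Cb_in
K = 358 * (170 - 126) / 170
K = 92.66 mL/min


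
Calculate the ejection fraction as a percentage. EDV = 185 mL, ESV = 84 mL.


SV = EDV - ESV = 185 - 84 = 101 mL
EF = SV/EDV * 100 = 101/185 * 100
EF = 54.59%


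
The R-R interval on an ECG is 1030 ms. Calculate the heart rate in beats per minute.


HR = 60 / RR_interval(s)
RR = 1030 ms = 1.03 s
HR = 60 / 1.03 = 58.25 bpm


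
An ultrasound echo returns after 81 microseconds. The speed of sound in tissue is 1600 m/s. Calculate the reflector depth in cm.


depth = c * t / 2
t = 81 us = 8.1000e-05 s
depth = 1600 * 8.1000e-05 / 2
depth = 0.0648 m = 6.48 cm


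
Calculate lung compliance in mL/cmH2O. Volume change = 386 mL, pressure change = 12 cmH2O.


C = dV / dP
C = 386 / 12
C = 32.17 mL/cmH2O


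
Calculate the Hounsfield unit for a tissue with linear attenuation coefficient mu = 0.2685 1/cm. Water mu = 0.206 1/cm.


HU = ((mu_tissue - mu_water) / mu_water) * 1000
HU = ((0.2685 - 0.206) / 0.206) * 1000
HU = 303.4


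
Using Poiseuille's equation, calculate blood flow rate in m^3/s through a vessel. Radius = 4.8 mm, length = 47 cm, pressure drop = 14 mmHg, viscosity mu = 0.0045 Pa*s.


Q = pi*r^4*dP / (8*mu*L)
r = 0.0048 m, L = 0.47 m
dP = 14 mmHg = 1866.508 Pa
Q = 1.8397e-04 m^3/s


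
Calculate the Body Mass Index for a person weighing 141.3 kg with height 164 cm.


BMI = weight / height^2
height = 164 cm = 1.64 m
BMI = 141.3 / 1.64^2
BMI = 52.54 kg/m^2


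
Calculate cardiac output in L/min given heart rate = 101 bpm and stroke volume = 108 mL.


CO = HR * SV
CO = 101 * 108 / 1000
CO = 10.91 L/min


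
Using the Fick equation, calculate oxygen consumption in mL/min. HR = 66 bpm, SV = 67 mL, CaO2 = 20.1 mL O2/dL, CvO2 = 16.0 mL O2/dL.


CO = HR*SV = 66*67/1000 = 4.422 L/min
a-v O2 diff = 20.1 - 16.0 = 4.1 mL/dL
VO2 = CO * (CaO2-CvO2) * 10 dL/L
VO2 = 4.422 * 4.1 * 10
VO2 = 181.3 mL/min


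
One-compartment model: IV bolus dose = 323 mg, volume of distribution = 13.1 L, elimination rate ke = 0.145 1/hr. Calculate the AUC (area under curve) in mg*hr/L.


C0 = Dose/Vd = 323/13.1 = 24.6565 mg/L
AUC = C0/ke = 24.6565/0.145
AUC = 170 mg*hr/L


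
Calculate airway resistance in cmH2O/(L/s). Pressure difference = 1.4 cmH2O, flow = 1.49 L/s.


R = dP / flow
R = 1.4 / 1.49
R = 0.9396 cmH2O/(L/s)


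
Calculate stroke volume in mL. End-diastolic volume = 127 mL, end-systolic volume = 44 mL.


SV = EDV - ESV
SV = 127 - 44
SV = 83 mL


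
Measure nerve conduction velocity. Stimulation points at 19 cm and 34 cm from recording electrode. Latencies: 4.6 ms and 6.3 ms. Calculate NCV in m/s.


Distance = (34 - 19) / 100 = 0.15 m
dt = (6.3 - 4.6) / 1000 = 0.0017 s
NCV = dist / dt = 88.24 m/s


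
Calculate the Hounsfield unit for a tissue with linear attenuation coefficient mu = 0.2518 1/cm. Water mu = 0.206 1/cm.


HU = ((mu_tissue - mu_water) / mu_water) * 1000
HU = ((0.2518 - 0.206) / 0.206) * 1000
HU = 222.3


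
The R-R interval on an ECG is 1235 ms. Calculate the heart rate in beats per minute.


HR = 60 / RR_interval(s)
RR = 1235 ms = 1.235 s
HR = 60 / 1.235 = 48.58 bpm


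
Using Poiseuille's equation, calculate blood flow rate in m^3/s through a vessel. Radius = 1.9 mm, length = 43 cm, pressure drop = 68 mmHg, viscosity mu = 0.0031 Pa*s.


Q = pi*r^4*dP / (8*mu*L)
r = 0.0019 m, L = 0.43 m
dP = 68 mmHg = 9065.896 Pa
Q = 3.4806e-05 m^3/s


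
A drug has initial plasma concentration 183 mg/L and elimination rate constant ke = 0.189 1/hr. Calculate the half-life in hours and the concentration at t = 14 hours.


t_half = ln(2) / ke = 0.693147 / 0.189 = 3.667 hr
C(t) = C0 * exp(-ke*t) = 183 * exp(-0.189*14)
C(14) = 12.98 mg/L


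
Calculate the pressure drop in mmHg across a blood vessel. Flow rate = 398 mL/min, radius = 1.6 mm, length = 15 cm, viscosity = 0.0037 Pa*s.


dP = 8*mu*L*Q / (pi*r^4)
Q = 398 mL/min = 6.63333e-06 m^3/s
dP = 1430.49 Pa = 1430.49 / 133.322 mmHg = 10.73 mmHg


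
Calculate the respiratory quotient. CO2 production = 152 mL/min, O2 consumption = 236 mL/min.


RQ = VCO2 / VO2
RQ = 152 / 236
RQ = 0.6441


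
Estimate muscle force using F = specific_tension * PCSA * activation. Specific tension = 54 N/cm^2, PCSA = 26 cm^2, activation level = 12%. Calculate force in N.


F = sigma * PCSA * activation
F = 54 * 26 * 0.12
F = 168.5 N


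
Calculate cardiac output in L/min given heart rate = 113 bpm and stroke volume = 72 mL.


CO = HR * SV
CO = 113 * 72 / 1000
CO = 8.136 L/min


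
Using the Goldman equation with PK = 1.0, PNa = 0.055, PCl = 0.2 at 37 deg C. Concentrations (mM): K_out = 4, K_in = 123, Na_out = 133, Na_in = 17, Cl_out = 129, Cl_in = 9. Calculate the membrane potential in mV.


Vm = (RT/F)*ln((PK*Ko + PNa*Nao + PCl*Cli)/(PK*Ki + PNa*Nai + PCl*Clo))
Numer = 13.115, Denom = 149.735
Vm = -65.08 mV


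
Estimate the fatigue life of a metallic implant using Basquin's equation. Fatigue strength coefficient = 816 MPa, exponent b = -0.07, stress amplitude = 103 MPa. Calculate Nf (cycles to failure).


sigma_a = sigma_f' * (2Nf)^b
2Nf = (sigma_a/sigma_f')^(1/b)
2Nf = (103/816)^(1/-0.07)
2Nf = 6.9303665e+12
Nf = 3.4652e+12


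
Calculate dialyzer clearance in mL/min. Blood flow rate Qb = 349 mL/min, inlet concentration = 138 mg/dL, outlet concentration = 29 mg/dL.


K = Qb * (Cb_in - Cb_out) / Cb_in
K = 349 * (138 - 29) / 138
K = 275.7 mL/min


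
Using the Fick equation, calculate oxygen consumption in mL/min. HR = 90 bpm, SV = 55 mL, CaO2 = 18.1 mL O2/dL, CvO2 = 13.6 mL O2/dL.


CO = HR*SV = 90*55/1000 = 4.95 L/min
a-v O2 diff = 18.1 - 13.6 = 4.5 mL/dL
VO2 = CO * (CaO2-CvO2) * 10 dL/L
VO2 = 4.95 * 4.5 * 10
VO2 = 222.8 mL/min


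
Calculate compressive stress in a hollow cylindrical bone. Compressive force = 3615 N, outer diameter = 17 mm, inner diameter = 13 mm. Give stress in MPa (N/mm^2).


A = pi*(r_o^2 - r_i^2)
r_o = 8.5 mm, r_i = 6.5 mm
A = 94.2478 mm^2
sigma = F/A = 3615 / 94.2478
sigma = 38.36 MPa


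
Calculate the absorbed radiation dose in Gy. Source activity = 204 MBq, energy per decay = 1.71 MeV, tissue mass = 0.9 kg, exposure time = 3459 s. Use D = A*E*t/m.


A = 204 MBq = 2.0400e+08 Bq
E = 1.71 MeV = 2.73942e-13 J
D = A*E*t/m = 2.0400e+08*2.73942e-13*3459/0.9
D = 0.2148 Gy


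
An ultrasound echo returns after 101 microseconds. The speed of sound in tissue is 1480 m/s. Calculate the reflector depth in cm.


depth = c * t / 2
t = 101 us = 1.0100e-04 s
depth = 1480 * 1.0100e-04 / 2
depth = 0.07474 m = 7.474 cm


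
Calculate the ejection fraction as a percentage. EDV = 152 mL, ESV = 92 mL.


SV = EDV - ESV = 152 - 92 = 60 mL
EF = SV/EDV * 100 = 60/152 * 100
EF = 39.47%


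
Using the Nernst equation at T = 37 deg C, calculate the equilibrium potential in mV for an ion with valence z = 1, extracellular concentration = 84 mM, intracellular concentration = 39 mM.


E = (RT/(zF)) * ln(C_out/C_in)
T = 37 + 273.15 = 310.15 K
E = (8.314 * 310.15 / (1 * 96485)) * ln(84/39)
E = 20.51 mV


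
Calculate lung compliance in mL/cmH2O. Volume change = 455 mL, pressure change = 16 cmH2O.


C = dV / dP
C = 455 / 16
C = 28.44 mL/cmH2O


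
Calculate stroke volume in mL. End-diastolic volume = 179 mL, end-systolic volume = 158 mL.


SV = EDV - ESV
SV = 179 - 158
SV = 21 mL


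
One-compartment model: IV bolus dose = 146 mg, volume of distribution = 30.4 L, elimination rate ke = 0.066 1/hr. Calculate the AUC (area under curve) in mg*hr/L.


C0 = Dose/Vd = 146/30.4 = 4.80263 mg/L
AUC = C0/ke = 4.80263/0.066
AUC = 72.77 mg*hr/L


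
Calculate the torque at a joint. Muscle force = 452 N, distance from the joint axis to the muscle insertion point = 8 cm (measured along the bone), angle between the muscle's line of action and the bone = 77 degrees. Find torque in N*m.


Torque = F * d * sin(theta)   (moment arm = d*sin(theta))
d = 8 cm = 0.08 m
Torque = 452 * 0.08 * sin(77)
Torque = 35.23 N*m


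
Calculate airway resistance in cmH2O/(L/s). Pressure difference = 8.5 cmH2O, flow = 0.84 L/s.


R = dP / flow
R = 8.5 / 0.84
R = 10.12 cmH2O/(L/s)


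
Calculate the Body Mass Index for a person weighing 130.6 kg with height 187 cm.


BMI = weight / height^2
height = 187 cm = 1.87 m
BMI = 130.6 / 1.87^2
BMI = 37.35 kg/m^2


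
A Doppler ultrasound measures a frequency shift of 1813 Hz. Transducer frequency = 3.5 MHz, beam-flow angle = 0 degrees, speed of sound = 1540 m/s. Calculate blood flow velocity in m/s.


v = fd * c / (2 * f0 * cos(theta))
v = 1813 * 1540 / (2 * 3.5000e+06 * cos(0))
v = 0.3989 m/s


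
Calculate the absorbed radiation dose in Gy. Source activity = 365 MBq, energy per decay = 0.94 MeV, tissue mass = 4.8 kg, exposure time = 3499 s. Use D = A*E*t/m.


A = 365 MBq = 3.6500e+08 Bq
E = 0.94 MeV = 1.50588e-13 J
D = A*E*t/m = 3.6500e+08*1.50588e-13*3499/4.8
D = 0.04007 Gy


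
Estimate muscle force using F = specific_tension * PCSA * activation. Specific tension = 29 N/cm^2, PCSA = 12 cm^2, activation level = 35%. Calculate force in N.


F = sigma * PCSA * activation
F = 29 * 12 * 0.35
F = 121.8 N


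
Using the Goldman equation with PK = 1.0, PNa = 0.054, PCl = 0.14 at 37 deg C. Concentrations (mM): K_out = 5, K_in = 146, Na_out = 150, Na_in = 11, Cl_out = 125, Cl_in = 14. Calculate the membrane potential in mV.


Vm = (RT/F)*ln((PK*Ko + PNa*Nao + PCl*Cli)/(PK*Ki + PNa*Nai + PCl*Clo))
Numer = 15.06, Denom = 164.094
Vm = -63.83 mV


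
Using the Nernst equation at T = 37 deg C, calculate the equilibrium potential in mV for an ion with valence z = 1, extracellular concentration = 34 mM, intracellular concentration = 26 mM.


E = (RT/(zF)) * ln(C_out/C_in)
T = 37 + 273.15 = 310.15 K
E = (8.314 * 310.15 / (1 * 96485)) * ln(34/26)
E = 7.169 mV


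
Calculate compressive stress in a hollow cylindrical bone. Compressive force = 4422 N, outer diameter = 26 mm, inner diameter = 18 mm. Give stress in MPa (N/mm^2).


A = pi*(r_o^2 - r_i^2)
r_o = 13 mm, r_i = 9 mm
A = 276.46 mm^2
sigma = F/A = 4422 / 276.46
sigma = 16 MPa


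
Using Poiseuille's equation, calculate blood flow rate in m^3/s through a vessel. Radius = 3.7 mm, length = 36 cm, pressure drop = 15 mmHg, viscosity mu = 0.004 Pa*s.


Q = pi*r^4*dP / (8*mu*L)
r = 0.0037 m, L = 0.36 m
dP = 15 mmHg = 1999.83 Pa
Q = 1.0221e-04 m^3/s


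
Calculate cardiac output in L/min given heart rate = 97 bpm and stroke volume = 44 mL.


CO = HR * SV
CO = 97 * 44 / 1000
CO = 4.268 L/min


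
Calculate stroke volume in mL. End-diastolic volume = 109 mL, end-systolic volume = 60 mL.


SV = EDV - ESV
SV = 109 - 60
SV = 49 mL


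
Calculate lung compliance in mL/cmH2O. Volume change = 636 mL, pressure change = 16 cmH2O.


C = dV / dP
C = 636 / 16
C = 39.75 mL/cmH2O


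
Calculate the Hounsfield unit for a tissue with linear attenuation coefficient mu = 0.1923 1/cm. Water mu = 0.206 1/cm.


HU = ((mu_tissue - mu_water) / mu_water) * 1000
HU = ((0.1923 - 0.206) / 0.206) * 1000
HU = -66.5


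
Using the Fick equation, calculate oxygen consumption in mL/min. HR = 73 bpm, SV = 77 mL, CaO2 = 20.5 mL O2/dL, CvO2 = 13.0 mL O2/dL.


CO = HR*SV = 73*77/1000 = 5.621 L/min
a-v O2 diff = 20.5 - 13.0 = 7.5 mL/dL
VO2 = CO * (CaO2-CvO2) * 10 dL/L
VO2 = 5.621 * 7.5 * 10
VO2 = 421.6 mL/min


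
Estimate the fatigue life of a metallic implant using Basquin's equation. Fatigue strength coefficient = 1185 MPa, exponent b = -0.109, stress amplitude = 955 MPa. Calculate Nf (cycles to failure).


sigma_a = sigma_f' * (2Nf)^b
2Nf = (sigma_a/sigma_f')^(1/b)
2Nf = (955/1185)^(1/-0.109)
2Nf = 7.2405315
Nf = 3.62


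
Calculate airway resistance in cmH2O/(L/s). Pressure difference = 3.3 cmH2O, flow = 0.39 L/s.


R = dP / flow
R = 3.3 / 0.39
R = 8.462 cmH2O/(L/s)


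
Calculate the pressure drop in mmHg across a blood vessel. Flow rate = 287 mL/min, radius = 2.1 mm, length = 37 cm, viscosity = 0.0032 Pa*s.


dP = 8*mu*L*Q / (pi*r^4)
Q = 287 mL/min = 4.78333e-06 m^3/s
dP = 741.558 Pa = 741.558 / 133.322 mmHg = 5.562 mmHg


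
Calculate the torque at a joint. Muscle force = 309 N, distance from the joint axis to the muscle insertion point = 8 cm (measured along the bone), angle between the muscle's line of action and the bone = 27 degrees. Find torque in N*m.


Torque = F * d * sin(theta)   (moment arm = d*sin(theta))
d = 8 cm = 0.08 m
Torque = 309 * 0.08 * sin(27)
Torque = 11.22 N*m


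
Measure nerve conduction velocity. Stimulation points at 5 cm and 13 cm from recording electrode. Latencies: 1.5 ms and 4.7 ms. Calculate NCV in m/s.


Distance = (13 - 5) / 100 = 0.08 m
dt = (4.7 - 1.5) / 1000 = 0.0032 s
NCV = dist / dt = 25 m/s


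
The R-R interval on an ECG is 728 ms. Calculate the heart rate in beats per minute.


HR = 60 / RR_interval(s)
RR = 728 ms = 0.728 s
HR = 60 / 0.728 = 82.42 bpm


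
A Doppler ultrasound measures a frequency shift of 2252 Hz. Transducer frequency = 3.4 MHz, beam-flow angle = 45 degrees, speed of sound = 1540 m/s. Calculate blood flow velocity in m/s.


v = fd * c / (2 * f0 * cos(theta))
v = 2252 * 1540 / (2 * 3.4000e+06 * cos(45))
v = 0.7213 m/s


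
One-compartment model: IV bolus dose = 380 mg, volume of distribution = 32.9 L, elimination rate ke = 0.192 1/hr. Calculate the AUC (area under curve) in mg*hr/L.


C0 = Dose/Vd = 380/32.9 = 11.5502 mg/L
AUC = C0/ke = 11.5502/0.192
AUC = 60.16 mg*hr/L


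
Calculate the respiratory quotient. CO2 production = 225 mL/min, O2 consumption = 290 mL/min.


RQ = VCO2 / VO2
RQ = 225 / 290
RQ = 0.7759


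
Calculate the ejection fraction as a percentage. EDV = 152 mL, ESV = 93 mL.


SV = EDV - ESV = 152 - 93 = 59 mL
EF = SV/EDV * 100 = 59/152 * 100
EF = 38.82%


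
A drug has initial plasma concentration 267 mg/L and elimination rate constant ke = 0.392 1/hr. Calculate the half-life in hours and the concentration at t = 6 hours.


t_half = ln(2) / ke = 0.693147 / 0.392 = 1.768 hr
C(t) = C0 * exp(-ke*t) = 267 * exp(-0.392*6)
C(6) = 25.41 mg/L


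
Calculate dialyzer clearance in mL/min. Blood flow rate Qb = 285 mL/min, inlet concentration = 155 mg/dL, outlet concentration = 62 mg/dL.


K = Qb * (Cb_in - Cb_out) / Cb_in
K = 285 * (155 - 62) / 155
K = 171 mL/min


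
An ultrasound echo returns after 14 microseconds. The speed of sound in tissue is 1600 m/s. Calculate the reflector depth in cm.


depth = c * t / 2
t = 14 us = 1.4000e-05 s
depth = 1600 * 1.4000e-05 / 2
depth = 0.0112 m = 1.12 cm


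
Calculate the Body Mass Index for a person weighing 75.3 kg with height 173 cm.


BMI = weight / height^2
height = 173 cm = 1.73 m
BMI = 75.3 / 1.73^2
BMI = 25.16 kg/m^2


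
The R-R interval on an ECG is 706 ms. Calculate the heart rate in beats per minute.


HR = 60 / RR_interval(s)
RR = 706 ms = 0.706 s
HR = 60 / 0.706 = 84.99 bpm


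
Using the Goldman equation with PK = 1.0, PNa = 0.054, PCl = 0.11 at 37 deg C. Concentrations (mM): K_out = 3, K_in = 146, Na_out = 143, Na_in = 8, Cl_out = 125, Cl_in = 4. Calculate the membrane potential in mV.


Vm = (RT/F)*ln((PK*Ko + PNa*Nao + PCl*Cli)/(PK*Ki + PNa*Nai + PCl*Clo))
Numer = 11.162, Denom = 160.182
Vm = -71.19 mV


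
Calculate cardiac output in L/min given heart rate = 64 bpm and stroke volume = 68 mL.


CO = HR * SV
CO = 64 * 68 / 1000
CO = 4.352 L/min


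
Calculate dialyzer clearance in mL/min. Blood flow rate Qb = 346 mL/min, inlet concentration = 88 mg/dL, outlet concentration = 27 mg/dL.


K = Qb * (Cb_in - Cb_out) / Cb_in
K = 346 * (88 - 27) / 88
K = 239.8 mL/min


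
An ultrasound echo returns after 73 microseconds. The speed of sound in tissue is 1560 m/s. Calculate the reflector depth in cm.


depth = c * t / 2
t = 73 us = 7.3000e-05 s
depth = 1560 * 7.3000e-05 / 2
depth = 0.05694 m = 5.694 cm


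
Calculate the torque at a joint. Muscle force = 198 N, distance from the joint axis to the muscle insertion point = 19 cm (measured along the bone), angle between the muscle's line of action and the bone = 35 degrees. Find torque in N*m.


Torque = F * d * sin(theta)   (moment arm = d*sin(theta))
d = 19 cm = 0.19 m
Torque = 198 * 0.19 * sin(35)
Torque = 21.58 N*m


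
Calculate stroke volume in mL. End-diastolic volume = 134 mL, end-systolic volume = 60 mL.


SV = EDV - ESV
SV = 134 - 60
SV = 74 mL


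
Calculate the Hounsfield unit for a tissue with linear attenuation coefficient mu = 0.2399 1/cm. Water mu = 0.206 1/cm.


HU = ((mu_tissue - mu_water) / mu_water) * 1000
HU = ((0.2399 - 0.206) / 0.206) * 1000
HU = 164.6


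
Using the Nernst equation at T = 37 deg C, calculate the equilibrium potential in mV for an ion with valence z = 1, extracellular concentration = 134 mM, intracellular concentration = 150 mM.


E = (RT/(zF)) * ln(C_out/C_in)
T = 37 + 273.15 = 310.15 K
E = (8.314 * 310.15 / (1 * 96485)) * ln(134/150)
E = -3.014 mV


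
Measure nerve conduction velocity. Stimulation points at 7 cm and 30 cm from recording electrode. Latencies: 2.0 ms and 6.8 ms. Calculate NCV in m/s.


Distance = (30 - 7) / 100 = 0.23 m
dt = (6.8 - 2.0) / 1000 = 0.0048 s
NCV = dist / dt = 47.92 m/s


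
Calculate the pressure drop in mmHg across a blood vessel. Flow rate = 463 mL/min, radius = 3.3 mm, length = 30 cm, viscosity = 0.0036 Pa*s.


dP = 8*mu*L*Q / (pi*r^4)
Q = 463 mL/min = 7.71667e-06 m^3/s
dP = 178.953 Pa = 178.953 / 133.322 mmHg = 1.342 mmHg


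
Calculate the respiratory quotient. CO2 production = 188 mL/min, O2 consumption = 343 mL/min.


RQ = VCO2 / VO2
RQ = 188 / 343
RQ = 0.5481


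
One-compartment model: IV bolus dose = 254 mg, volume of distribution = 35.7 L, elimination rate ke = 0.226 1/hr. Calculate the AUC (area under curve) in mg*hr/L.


C0 = Dose/Vd = 254/35.7 = 7.11485 mg/L
AUC = C0/ke = 7.11485/0.226
AUC = 31.48 mg*hr/L


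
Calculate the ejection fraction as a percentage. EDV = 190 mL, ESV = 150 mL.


SV = EDV - ESV = 190 - 150 = 40 mL
EF = SV/EDV * 100 = 40/190 * 100
EF = 21.05%


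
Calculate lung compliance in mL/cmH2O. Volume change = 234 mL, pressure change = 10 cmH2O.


C = dV / dP
C = 234 / 10
C = 23.4 mL/cmH2O


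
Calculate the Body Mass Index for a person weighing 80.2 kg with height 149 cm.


BMI = weight / height^2
height = 149 cm = 1.49 m
BMI = 80.2 / 1.49^2
BMI = 36.12 kg/m^2


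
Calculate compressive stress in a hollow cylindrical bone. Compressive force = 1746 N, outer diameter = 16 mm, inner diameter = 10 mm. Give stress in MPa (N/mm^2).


A = pi*(r_o^2 - r_i^2)
r_o = 8 mm, r_i = 5 mm
A = 122.522 mm^2
sigma = F/A = 1746 / 122.522
sigma = 14.25 MPa


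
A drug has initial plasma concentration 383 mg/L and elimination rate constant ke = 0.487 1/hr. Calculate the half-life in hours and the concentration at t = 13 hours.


t_half = ln(2) / ke = 0.693147 / 0.487 = 1.423 hr
C(t) = C0 * exp(-ke*t) = 383 * exp(-0.487*13)
C(13) = 0.6818 mg/L


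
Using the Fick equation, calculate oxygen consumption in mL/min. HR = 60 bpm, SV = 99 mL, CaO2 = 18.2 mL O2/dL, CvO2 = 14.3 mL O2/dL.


CO = HR*SV = 60*99/1000 = 5.94 L/min
a-v O2 diff = 18.2 - 14.3 = 3.9 mL/dL
VO2 = CO * (CaO2-CvO2) * 10 dL/L
VO2 = 5.94 * 3.9 * 10
VO2 = 231.7 mL/min


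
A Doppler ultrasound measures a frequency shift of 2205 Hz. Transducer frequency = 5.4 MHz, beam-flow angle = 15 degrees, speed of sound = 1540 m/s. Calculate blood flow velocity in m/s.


v = fd * c / (2 * f0 * cos(theta))
v = 2205 * 1540 / (2 * 5.4000e+06 * cos(15))
v = 0.3255 m/s


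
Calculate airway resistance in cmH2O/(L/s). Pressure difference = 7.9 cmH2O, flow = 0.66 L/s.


R = dP / flow
R = 7.9 / 0.66
R = 11.97 cmH2O/(L/s)


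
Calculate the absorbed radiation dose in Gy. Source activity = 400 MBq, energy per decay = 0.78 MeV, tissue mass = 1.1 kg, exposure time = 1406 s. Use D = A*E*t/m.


A = 400 MBq = 4.0000e+08 Bq
E = 0.78 MeV = 1.24956e-13 J
D = A*E*t/m = 4.0000e+08*1.24956e-13*1406/1.1
D = 0.06389 Gy


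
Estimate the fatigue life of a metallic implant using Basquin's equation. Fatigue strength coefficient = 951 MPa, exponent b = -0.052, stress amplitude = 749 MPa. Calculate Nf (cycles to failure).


sigma_a = sigma_f' * (2Nf)^b
2Nf = (sigma_a/sigma_f')^(1/b)
2Nf = (749/951)^(1/-0.052)
2Nf = 98.674686
Nf = 49.34


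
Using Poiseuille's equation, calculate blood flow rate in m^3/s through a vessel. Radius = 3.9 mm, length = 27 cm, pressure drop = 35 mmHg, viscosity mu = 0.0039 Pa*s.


Q = pi*r^4*dP / (8*mu*L)
r = 0.0039 m, L = 0.27 m
dP = 35 mmHg = 4666.27 Pa
Q = 4.0259e-04 m^3/s


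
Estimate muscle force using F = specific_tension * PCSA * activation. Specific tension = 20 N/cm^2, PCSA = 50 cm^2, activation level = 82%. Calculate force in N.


F = sigma * PCSA * activation
F = 20 * 50 * 0.82
F = 820 N


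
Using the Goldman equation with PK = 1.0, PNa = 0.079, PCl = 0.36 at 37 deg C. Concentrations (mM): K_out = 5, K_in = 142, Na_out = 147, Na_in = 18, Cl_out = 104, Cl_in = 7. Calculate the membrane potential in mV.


Vm = (RT/F)*ln((PK*Ko + PNa*Nao + PCl*Cli)/(PK*Ki + PNa*Nai + PCl*Clo))
Numer = 19.133, Denom = 180.862
Vm = -60.03 mV


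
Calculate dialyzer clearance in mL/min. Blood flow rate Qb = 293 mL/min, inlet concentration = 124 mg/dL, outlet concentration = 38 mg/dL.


K = Qb * (Cb_in - Cb_out) / Cb_in
K = 293 * (124 - 38) / 124
K = 203.2 mL/min


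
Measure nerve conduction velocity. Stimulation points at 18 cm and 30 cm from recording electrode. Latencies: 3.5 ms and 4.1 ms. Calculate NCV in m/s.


Distance = (30 - 18) / 100 = 0.12 m
dt = (4.1 - 3.5) / 1000 = 6.0000e-04 s
NCV = dist / dt = 200 m/s


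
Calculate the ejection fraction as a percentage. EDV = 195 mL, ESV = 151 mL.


SV = EDV - ESV = 195 - 151 = 44 mL
EF = SV/EDV * 100 = 44/195 * 100
EF = 22.56%


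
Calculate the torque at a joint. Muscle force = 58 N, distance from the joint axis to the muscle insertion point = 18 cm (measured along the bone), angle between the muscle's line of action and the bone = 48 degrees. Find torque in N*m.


Torque = F * d * sin(theta)   (moment arm = d*sin(theta))
d = 18 cm = 0.18 m
Torque = 58 * 0.18 * sin(48)
Torque = 7.758 N*m


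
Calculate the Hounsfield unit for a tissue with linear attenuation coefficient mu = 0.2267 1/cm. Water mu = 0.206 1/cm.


HU = ((mu_tissue - mu_water) / mu_water) * 1000
HU = ((0.2267 - 0.206) / 0.206) * 1000
HU = 100.5


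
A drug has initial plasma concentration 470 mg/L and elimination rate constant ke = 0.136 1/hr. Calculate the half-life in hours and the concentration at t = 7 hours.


t_half = ln(2) / ke = 0.693147 / 0.136 = 5.097 hr
C(t) = C0 * exp(-ke*t) = 470 * exp(-0.136*7)
C(7) = 181.4 mg/L


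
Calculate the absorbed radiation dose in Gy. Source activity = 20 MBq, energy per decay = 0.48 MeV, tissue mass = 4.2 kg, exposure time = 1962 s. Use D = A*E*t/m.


A = 20 MBq = 2.0000e+07 Bq
E = 0.48 MeV = 7.6896e-14 J
D = A*E*t/m = 2.0000e+07*7.6896e-14*1962/4.2
D = 7.1843e-04 Gy


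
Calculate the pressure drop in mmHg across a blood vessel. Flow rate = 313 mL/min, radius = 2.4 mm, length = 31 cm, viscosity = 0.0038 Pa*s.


dP = 8*mu*L*Q / (pi*r^4)
Q = 313 mL/min = 5.21667e-06 m^3/s
dP = 471.665 Pa = 471.665 / 133.322 mmHg = 3.538 mmHg


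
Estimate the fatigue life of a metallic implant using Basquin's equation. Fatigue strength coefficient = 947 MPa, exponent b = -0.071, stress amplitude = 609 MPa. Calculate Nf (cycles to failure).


sigma_a = sigma_f' * (2Nf)^b
2Nf = (sigma_a/sigma_f')^(1/b)
2Nf = (609/947)^(1/-0.071)
2Nf = 501.7188
Nf = 250.9


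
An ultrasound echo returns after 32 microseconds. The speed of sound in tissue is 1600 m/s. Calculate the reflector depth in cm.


depth = c * t / 2
t = 32 us = 3.2000e-05 s
depth = 1600 * 3.2000e-05 / 2
depth = 0.0256 m = 2.56 cm


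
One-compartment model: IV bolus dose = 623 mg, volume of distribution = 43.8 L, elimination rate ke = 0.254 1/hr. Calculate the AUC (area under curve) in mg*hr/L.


C0 = Dose/Vd = 623/43.8 = 14.2237 mg/L
AUC = C0/ke = 14.2237/0.254
AUC = 56 mg*hr/L


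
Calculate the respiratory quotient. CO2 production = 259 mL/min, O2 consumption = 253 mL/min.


RQ = VCO2 / VO2
RQ = 259 / 253
RQ = 1.024


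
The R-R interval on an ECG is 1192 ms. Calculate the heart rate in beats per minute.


HR = 60 / RR_interval(s)
RR = 1192 ms = 1.192 s
HR = 60 / 1.192 = 50.34 bpm


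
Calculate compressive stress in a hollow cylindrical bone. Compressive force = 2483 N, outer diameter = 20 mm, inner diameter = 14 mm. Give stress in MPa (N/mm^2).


A = pi*(r_o^2 - r_i^2)
r_o = 10 mm, r_i = 7 mm
A = 160.221 mm^2
sigma = F/A = 2483 / 160.221
sigma = 15.5 MPa


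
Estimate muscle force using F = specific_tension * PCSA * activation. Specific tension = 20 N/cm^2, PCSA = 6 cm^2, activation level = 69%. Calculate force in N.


F = sigma * PCSA * activation
F = 20 * 6 * 0.69
F = 82.8 N


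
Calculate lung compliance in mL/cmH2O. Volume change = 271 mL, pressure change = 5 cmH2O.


C = dV / dP
C = 271 / 5
C = 54.2 mL/cmH2O


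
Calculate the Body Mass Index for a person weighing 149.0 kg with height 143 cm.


BMI = weight / height^2
height = 143 cm = 1.43 m
BMI = 149.0 / 1.43^2
BMI = 72.86 kg/m^2


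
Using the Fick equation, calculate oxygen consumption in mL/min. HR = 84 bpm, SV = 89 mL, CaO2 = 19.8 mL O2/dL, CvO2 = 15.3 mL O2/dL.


CO = HR*SV = 84*89/1000 = 7.476 L/min
a-v O2 diff = 19.8 - 15.3 = 4.5 mL/dL
VO2 = CO * (CaO2-CvO2) * 10 dL/L
VO2 = 7.476 * 4.5 * 10
VO2 = 336.4 mL/min


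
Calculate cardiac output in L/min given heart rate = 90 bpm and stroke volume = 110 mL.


CO = HR * SV
CO = 90 * 110 / 1000
CO = 9.9 L/min


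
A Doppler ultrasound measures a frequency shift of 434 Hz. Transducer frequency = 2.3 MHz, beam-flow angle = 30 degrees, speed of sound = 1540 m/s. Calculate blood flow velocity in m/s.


v = fd * c / (2 * f0 * cos(theta))
v = 434 * 1540 / (2 * 2.3000e+06 * cos(30))
v = 0.1678 m/s


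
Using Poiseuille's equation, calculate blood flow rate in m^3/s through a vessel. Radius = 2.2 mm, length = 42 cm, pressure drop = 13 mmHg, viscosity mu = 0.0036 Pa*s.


Q = pi*r^4*dP / (8*mu*L)
r = 0.0022 m, L = 0.42 m
dP = 13 mmHg = 1733.186 Pa
Q = 1.0545e-05 m^3/s


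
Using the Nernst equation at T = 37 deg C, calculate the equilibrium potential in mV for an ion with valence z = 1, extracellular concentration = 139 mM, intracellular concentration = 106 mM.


E = (RT/(zF)) * ln(C_out/C_in)
T = 37 + 273.15 = 310.15 K
E = (8.314 * 310.15 / (1 * 96485)) * ln(139/106)
E = 7.243 mV


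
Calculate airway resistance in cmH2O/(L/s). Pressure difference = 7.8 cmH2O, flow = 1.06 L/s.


R = dP / flow
R = 7.8 / 1.06
R = 7.358 cmH2O/(L/s)


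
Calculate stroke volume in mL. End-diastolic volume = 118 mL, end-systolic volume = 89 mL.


SV = EDV - ESV
SV = 118 - 89
SV = 29 mL


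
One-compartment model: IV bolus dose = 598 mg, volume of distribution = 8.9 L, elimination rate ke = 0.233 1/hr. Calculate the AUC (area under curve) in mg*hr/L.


C0 = Dose/Vd = 598/8.9 = 67.191 mg/L
AUC = C0/ke = 67.191/0.233
AUC = 288.4 mg*hr/L


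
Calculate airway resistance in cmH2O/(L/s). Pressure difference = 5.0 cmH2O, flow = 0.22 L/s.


R = dP / flow
R = 5.0 / 0.22
R = 22.73 cmH2O/(L/s)


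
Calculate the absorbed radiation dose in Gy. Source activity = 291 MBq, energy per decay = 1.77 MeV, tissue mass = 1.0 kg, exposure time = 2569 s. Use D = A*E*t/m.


A = 291 MBq = 2.9100e+08 Bq
E = 1.77 MeV = 2.83554e-13 J
D = A*E*t/m = 2.9100e+08*2.83554e-13*2569/1.0
D = 0.212 Gy


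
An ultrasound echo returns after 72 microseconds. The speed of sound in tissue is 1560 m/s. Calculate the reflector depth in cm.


depth = c * t / 2
t = 72 us = 7.2000e-05 s
depth = 1560 * 7.2000e-05 / 2
depth = 0.05616 m = 5.616 cm


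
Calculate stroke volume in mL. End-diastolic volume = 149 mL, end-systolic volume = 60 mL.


SV = EDV - ESV
SV = 149 - 60
SV = 89 mL


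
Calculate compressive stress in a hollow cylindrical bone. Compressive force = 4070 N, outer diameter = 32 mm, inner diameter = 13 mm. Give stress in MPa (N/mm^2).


A = pi*(r_o^2 - r_i^2)
r_o = 16 mm, r_i = 6.5 mm
A = 671.515 mm^2
sigma = F/A = 4070 / 671.515
sigma = 6.061 MPa


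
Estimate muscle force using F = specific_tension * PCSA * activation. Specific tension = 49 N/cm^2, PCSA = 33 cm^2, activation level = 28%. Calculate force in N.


F = sigma * PCSA * activation
F = 49 * 33 * 0.28
F = 452.8 N


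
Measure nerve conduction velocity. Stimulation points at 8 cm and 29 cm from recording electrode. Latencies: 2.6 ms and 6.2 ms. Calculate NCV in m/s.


Distance = (29 - 8) / 100 = 0.21 m
dt = (6.2 - 2.6) / 1000 = 0.0036 s
NCV = dist / dt = 58.33 m/s


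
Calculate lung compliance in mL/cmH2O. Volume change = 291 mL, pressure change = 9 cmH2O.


C = dV / dP
C = 291 / 9
C = 32.33 mL/cmH2O


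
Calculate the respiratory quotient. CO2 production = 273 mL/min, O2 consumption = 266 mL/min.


RQ = VCO2 / VO2
RQ = 273 / 266
RQ = 1.026


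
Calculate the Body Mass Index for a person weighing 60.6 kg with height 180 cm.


BMI = weight / height^2
height = 180 cm = 1.8 m
BMI = 60.6 / 1.8^2
BMI = 18.7 kg/m^2


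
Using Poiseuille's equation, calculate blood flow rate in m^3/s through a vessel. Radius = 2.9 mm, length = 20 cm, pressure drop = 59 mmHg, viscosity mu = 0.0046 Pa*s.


Q = pi*r^4*dP / (8*mu*L)
r = 0.0029 m, L = 0.2 m
dP = 59 mmHg = 7865.998 Pa
Q = 2.3747e-04 m^3/s


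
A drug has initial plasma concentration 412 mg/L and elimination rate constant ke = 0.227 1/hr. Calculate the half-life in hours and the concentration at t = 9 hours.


t_half = ln(2) / ke = 0.693147 / 0.227 = 3.054 hr
C(t) = C0 * exp(-ke*t) = 412 * exp(-0.227*9)
C(9) = 53.41 mg/L


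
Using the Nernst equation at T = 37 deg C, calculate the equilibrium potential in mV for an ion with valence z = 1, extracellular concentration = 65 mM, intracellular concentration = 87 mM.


E = (RT/(zF)) * ln(C_out/C_in)
T = 37 + 273.15 = 310.15 K
E = (8.314 * 310.15 / (1 * 96485)) * ln(65/87)
E = -7.791 mV


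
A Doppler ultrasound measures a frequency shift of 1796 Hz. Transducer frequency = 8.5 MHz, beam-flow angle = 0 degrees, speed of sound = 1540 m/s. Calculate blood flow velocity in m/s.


v = fd * c / (2 * f0 * cos(theta))
v = 1796 * 1540 / (2 * 8.5000e+06 * cos(0))
v = 0.1627 m/s


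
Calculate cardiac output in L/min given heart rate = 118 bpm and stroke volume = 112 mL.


CO = HR * SV
CO = 118 * 112 / 1000
CO = 13.22 L/min
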